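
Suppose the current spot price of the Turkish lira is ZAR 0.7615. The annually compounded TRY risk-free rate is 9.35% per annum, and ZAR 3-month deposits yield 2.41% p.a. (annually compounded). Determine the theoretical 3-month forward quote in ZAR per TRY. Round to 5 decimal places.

T = 3/12 years.
Growth of 1 ZAR over T: (1 + 0.0241)^(3/12) = 1.0059713.
Growth of 1 TRY over T: (1 + 0.0935)^(3/12) = 1.0225974.
So F = 0.7615 × 1.0059713 / 1.0225974 = 0.7491190 (ZAR/TRY).

0.74912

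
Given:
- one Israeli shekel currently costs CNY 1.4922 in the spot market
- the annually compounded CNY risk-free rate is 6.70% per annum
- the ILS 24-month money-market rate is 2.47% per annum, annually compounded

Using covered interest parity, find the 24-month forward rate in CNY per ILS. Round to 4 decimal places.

T = 2 years.
Growth of 1 CNY over T: (1 + 0.0670)^2 = 1.138489.
Growth of 1 ILS over T: (1 + 0.0247)^2 = 1.0500101.
So F = 1.4922 × 1.138489 / 1.0500101 = 1.617940 (CNY/ILS).

1.6179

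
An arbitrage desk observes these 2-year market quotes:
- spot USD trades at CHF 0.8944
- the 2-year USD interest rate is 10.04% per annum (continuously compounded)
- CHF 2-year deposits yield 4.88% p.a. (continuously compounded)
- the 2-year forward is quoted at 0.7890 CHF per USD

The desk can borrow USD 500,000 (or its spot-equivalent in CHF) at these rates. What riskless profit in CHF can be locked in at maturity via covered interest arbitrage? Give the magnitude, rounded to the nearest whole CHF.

CHF 10,819

T = 2 years.
Invest the USD and cover forward: 500,000 × 1.22238027 × 0.7890 = CHF 482,229.02.
Convert at spot and invest in CHF: 500,000 × 0.8944 × 1.10252169 = CHF 493,047.70.
The quoted forward undervalues USD, so borrow USD, convert to CHF at spot, deposit the CHF at 4.88%, and buy USD forward at 0.7890 to cover the loan.
The gap between the two covered legs is CHF 10,819.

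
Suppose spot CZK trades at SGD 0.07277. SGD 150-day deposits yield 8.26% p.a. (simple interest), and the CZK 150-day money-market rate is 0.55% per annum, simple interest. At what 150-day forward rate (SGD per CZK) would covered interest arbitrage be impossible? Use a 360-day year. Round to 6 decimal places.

T = 150/360 years.
SGD growth factor: 1 + 0.0826×150/360 = 1.0344167.
CZK accumulates by 1 + 0.0055×150/360 = 1.0022917.
Forward (SGD per CZK) = 0.07277 × 1.0344167 / 1.0022917 = 0.07510239.

0.075102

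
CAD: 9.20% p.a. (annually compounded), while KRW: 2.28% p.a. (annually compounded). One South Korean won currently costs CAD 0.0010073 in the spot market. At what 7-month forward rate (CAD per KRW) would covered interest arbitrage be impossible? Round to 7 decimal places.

0.0010465

T = 7/12 years.
Growth of 1 CAD over T: (1 + 0.0920)^(7/12) = 1.0526804.
KRW growth factor: (1 + 0.0228)^(7/12) = 1.0132375.
CIP: F = S · (grow CAD)/(grow KRW) = 0.0010073 × 1.0526804/1.0132375 = 0.001046512 CAD per KRW.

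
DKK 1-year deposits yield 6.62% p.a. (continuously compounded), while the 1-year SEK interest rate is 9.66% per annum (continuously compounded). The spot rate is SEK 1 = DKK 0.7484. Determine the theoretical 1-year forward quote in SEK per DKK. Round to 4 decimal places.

1.3774

T = 1 year.
DKK growth factor: e^(0.0662×1) = 1.0684404.
SEK growth factor: e^(0.0966×1) = 1.1014197.
So F = 0.7484 × 1.0684404 / 1.1014197 = 0.7259910 (DKK/SEK).
Quoted the other way: 1/0.7259910 = 1.3774 SEK per DKK.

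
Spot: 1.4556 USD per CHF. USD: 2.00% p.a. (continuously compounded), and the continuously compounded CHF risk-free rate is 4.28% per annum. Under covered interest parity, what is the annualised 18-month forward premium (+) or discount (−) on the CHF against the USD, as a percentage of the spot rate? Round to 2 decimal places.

T = 18/12 years.
CIP forward (USD per CHF) = 1.4556 × 1.0304545/1.0663056 = 1.4066601.
Annualised premium = (F − S)/S × (1/T) = (1.4066601 − 1.4556)/1.4556 ÷ (18/12) = -2.24%.

-2.24%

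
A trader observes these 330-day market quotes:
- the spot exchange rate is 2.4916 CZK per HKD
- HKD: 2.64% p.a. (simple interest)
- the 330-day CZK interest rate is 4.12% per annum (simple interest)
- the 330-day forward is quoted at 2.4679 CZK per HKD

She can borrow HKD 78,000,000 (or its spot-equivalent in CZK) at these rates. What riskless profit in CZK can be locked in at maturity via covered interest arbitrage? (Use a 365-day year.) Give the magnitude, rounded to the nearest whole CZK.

CZK 4,493,216

T = 330/365 years.
Keep in HKD, deliver into the forward: 78,000,000·1.02386849315·2.4679 = CZK 197,090,794.23.
Swap to CZK now, deposit: 78,000,000·2.4916·1.03724931507 = CZK 201,584,010.69.
The quoted forward undervalues HKD, so borrow HKD, convert to CZK at spot, deposit the CZK at 4.12%, and buy HKD forward at 2.4679 to cover the loan.
Arbitrage profit = |197,090,794.23 − 201,584,010.69| = CZK 4,493,216.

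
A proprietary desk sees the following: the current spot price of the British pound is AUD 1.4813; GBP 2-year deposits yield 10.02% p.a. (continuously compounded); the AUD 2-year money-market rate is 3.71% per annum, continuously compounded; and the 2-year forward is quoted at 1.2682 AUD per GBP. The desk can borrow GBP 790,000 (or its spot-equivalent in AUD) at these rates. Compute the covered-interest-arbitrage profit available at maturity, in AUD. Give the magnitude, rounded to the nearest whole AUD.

T = 2 years.
Route A — deposit GBP, sell forward: 790,000 × 1.221891417 × 1.2682 = AUD 1,224,186.13.
Route B — convert at spot, deposit AUD: 790,000 × 1.4813 × 1.077022188 = AUD 1,260,360.44.
The quoted forward undervalues GBP, so borrow GBP, convert to AUD at spot, deposit the AUD at 3.71%, and buy GBP forward at 1.2682 to cover the loan.
Profit = 1,260,360.44 − 1,224,186.13 = AUD 36,174.

AUD 36,174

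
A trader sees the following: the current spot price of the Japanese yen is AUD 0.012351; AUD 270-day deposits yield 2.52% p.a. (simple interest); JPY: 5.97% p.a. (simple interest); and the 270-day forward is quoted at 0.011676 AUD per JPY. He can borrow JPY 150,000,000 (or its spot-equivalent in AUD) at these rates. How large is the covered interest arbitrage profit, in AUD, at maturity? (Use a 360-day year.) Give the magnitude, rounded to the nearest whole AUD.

T = 270/360 years.
Keep in JPY, deliver into the forward: 150,000,000·1.044775·0.011676 = AUD 1,829,818.94.
Swap to AUD now, deposit: 150,000,000·0.012351·1.018900 = AUD 1,887,665.09.
The quoted forward undervalues JPY, so borrow JPY, convert to AUD at spot, deposit the AUD at 2.52%, and buy JPY forward at 0.011676 to cover the loan.
The gap between the two covered legs is AUD 57,846.

AUD 57,846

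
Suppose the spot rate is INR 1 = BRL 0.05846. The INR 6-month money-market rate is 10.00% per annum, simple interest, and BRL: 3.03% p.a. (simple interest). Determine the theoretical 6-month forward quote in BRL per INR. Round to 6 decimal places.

T = 6/12 years.
BRL accumulates by 1 + 0.0303×6/12 = 1.015150.
INR growth factor: 1 + 0.1000×6/12 = 1.050000.
CIP: F = S · (grow BRL)/(grow INR) = 0.05846 × 1.015150/1.050000 = 0.05651968 BRL per INR.

0.056520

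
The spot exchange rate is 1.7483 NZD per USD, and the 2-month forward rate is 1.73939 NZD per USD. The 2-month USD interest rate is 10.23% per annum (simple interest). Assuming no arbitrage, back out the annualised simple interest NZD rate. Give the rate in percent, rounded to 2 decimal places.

7.12%

T = 2/12 years.
By CIP, F/S equals the NZD-to-USD growth ratio: 1.73939/1.7483 = 0.9949036.
USD growth factor: 1 + 0.1023×2/12 = 1.017050.
Hence g_NZD = 1.0118667.
r = (1.0118667 − 1)/(2/12) = 0.071200 → 7.12%.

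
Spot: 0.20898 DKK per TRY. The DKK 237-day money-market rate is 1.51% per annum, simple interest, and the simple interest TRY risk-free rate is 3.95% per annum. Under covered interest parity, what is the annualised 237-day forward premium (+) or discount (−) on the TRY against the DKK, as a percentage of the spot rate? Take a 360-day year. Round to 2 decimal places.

-2.38%

T = 237/360 years.
CIP forward (DKK per TRY) = 0.20898 × 1.0099408/1.0260042 = 0.20570815.
Annualised premium = (F − S)/S × (1/T) = (0.20570815 − 0.20898)/0.20898 ÷ (237/360) = -2.38%.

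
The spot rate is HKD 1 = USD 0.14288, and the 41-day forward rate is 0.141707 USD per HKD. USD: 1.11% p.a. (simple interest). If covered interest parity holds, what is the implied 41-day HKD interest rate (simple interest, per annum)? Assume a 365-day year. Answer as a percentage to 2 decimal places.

T = 41/365 years.
F/S = 0.141707/0.14288 = 0.9917903 = (growth of USD) / (growth of HKD).
The USD side grows by 1 + 0.0111×41/365 = 1.0012468.
That pins the HKD growth at 1.0095348.
(1.0095348 − 1)/T = 0.084883, i.e. 8.49%.

8.49%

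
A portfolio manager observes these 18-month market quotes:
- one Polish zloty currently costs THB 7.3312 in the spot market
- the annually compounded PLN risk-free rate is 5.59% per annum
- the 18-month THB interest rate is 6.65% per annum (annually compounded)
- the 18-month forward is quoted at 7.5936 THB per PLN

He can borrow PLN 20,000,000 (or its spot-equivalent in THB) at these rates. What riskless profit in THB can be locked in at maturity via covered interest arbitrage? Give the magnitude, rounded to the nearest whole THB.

T = 18/12 years.
Keep in PLN, deliver into the forward: 20,000,000·1.0850111091·7.5936 = THB 164,782,807.16.
Swap to THB now, deposit: 20,000,000·7.3312·1.10139040745 = THB 161,490,267.10.
The quoted forward overvalues PLN, so borrow THB, buy PLN at spot, deposit the PLN at 5.59%, and sell the proceeds forward at 7.5936.
Arbitrage profit = |164,782,807.16 − 161,490,267.10| = THB 3,292,540.

THB 3,292,540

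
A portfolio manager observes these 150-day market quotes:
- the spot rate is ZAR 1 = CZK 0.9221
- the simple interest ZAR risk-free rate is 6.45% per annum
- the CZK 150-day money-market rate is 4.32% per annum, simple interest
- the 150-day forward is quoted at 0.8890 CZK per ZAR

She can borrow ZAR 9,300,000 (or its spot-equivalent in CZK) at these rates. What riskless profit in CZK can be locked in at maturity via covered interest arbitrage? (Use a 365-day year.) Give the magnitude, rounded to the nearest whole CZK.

CZK 240,924

T = 150/365 years.
Route A — deposit ZAR, sell forward: 9,300,000 × 1.026506849 × 0.8890 = CZK 8,486,850.68.
Route B — convert at spot, deposit CZK: 9,300,000 × 0.9221 × 1.017753425 = CZK 8,727,775.03.
The quoted forward undervalues ZAR, so borrow ZAR, convert to CZK at spot, deposit the CZK at 4.32%, and buy ZAR forward at 0.8890 to cover the loan.
The gap between the two covered legs is CZK 240,924.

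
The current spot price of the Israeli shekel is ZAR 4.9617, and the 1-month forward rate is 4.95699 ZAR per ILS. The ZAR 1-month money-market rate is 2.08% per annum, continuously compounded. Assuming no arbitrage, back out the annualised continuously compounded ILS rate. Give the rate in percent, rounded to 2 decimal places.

3.22%

T = 1/12 years.
F/S = 4.95699/4.9617 = 0.9990507 = (growth of ZAR) / (growth of ILS).
ZAR growth factor: e^(0.0208×1/12) = 1.0017348.
Hence g_ILS = 1.0026867.
Take logs: ln 1.0026867 / (1/12) = 0.032197, so 3.22%.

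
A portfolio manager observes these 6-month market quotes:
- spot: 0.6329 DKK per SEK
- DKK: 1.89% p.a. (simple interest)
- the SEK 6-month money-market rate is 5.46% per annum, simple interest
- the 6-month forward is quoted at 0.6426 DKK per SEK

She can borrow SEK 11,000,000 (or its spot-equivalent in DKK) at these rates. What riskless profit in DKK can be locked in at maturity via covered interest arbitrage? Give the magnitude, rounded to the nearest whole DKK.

T = 6/12 years.
Keep in SEK, deliver into the forward: 11,000,000·1.027300·0.6426 = DKK 7,261,572.78.
Swap to DKK now, deposit: 11,000,000·0.6329·1.009450 = DKK 7,027,689.96.
The quoted forward overvalues SEK, so borrow DKK, buy SEK at spot, deposit the SEK at 5.46%, and sell the proceeds forward at 0.6426.
Arbitrage profit = |7,261,572.78 − 7,027,689.96| = DKK 233,883.

DKK 233,883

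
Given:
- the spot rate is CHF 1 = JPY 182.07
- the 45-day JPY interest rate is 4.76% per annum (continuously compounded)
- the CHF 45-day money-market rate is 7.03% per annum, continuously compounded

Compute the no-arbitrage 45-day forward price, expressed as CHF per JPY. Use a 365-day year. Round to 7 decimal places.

0.0055078

T = 45/365 years.
JPY growth factor: e^(0.0476×45/365) = 1.0058857.
Growth of 1 CHF over T: e^(0.0703×45/365) = 1.0087048.
Forward (JPY per CHF) = 182.07 × 1.0058857 / 1.0087048 = 181.5612.
Quoted the other way: 1/181.5612 = 0.0055078 CHF per JPY.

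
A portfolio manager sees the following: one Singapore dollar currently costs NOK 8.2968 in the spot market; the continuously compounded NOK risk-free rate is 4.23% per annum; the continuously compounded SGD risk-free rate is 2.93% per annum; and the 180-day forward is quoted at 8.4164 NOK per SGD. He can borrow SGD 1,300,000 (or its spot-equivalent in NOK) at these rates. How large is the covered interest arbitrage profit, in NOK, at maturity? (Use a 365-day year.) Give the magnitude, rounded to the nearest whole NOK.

NOK 87,364

T = 180/365 years.
Invest the SGD and cover forward: 1,300,000 × 1.014554211 × 8.4164 = NOK 11,100,562.28.
Convert at spot and invest in NOK: 1,300,000 × 8.2968 × 1.0210793703 = NOK 11,013,198.72.
The quoted forward overvalues SGD, so borrow NOK, buy SGD at spot, deposit the SGD at 2.93%, and sell the proceeds forward at 8.4164.
The gap between the two covered legs is NOK 87,364.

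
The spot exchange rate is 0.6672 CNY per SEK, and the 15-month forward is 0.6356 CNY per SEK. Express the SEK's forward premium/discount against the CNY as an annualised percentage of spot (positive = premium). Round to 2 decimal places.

T = 15/12 years.
Period premium: (0.6356 − 0.6672)/0.6672 = -0.0473621.
Annualise by dividing by T: -0.0473621 / (15/12) = -0.037890 → -3.79%.

-3.79%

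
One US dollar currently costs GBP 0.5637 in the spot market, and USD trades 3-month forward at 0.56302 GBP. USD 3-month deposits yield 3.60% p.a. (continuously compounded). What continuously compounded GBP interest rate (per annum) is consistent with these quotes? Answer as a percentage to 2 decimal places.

3.12%

T = 3/12 years.
F/S = 0.56302/0.5637 = 0.9987937 = (growth of GBP) / (growth of USD).
The USD side grows by e^(0.0360×3/12) = 1.0090406.
That pins the GBP growth at 1.0078234.
r = ln(1.0078234)/(3/12) = 0.031172 → 3.12%.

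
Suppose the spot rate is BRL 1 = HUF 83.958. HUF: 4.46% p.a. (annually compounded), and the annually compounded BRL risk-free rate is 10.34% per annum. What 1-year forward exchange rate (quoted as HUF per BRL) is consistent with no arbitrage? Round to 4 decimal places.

79.4839

T = 1 year.
HUF growth factor: (1 + 0.0446)^1 = 1.044600.
BRL accumulates by (1 + 0.1034)^1 = 1.103400.
So F = 83.958 × 1.044600 / 1.103400 = 79.483892 (HUF/BRL).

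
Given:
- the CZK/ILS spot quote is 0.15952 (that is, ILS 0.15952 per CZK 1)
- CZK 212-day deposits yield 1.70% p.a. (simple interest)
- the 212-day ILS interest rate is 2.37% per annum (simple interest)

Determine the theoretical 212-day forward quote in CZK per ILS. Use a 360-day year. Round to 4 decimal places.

6.2444

T = 212/360 years.
Growth of 1 ILS over T: 1 + 0.0237×212/360 = 1.0139567.
CZK accumulates by 1 + 0.0170×212/360 = 1.0100111.
So F = 0.15952 × 1.0139567 / 1.0100111 = 0.1601432 (ILS/CZK).
Quoted the other way: 1/0.1601432 = 6.2444 CZK per ILS.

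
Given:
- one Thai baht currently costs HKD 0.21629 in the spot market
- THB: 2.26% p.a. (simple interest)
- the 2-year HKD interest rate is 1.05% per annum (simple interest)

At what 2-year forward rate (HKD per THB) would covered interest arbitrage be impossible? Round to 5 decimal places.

T = 2 years.
Growth of 1 HKD over T: 1 + 0.0105×2 = 1.021000.
Growth of 1 THB over T: 1 + 0.0226×2 = 1.045200.
Forward (HKD per THB) = 0.21629 × 1.021000 / 1.045200 = 0.2112821.

0.21128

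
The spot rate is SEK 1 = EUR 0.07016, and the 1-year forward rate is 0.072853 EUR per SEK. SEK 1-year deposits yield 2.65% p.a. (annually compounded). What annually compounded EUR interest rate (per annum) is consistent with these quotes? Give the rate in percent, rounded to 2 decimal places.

6.59%

T = 1 year.
CIP gives F = S · g_EUR/g_SEK, so g_EUR/g_SEK = 0.072853/0.07016 = 1.0383837.
SEK growth factor: (1 + 0.0265)^1 = 1.026500.
Hence g_EUR = 1.0659009.
Annualise: 1.0659009^(1/1) − 1 = 0.065901 = 6.59%.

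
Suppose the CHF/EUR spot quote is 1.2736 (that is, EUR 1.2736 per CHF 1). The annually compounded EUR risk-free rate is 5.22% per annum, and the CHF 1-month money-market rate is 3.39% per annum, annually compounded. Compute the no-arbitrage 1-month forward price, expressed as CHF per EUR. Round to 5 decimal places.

0.78403

T = 1/12 years.
EUR accumulates by (1 + 0.0522)^(1/12) = 1.0042493.
CHF growth factor: (1 + 0.0339)^(1/12) = 1.002782.
Forward (EUR per CHF) = 1.2736 × 1.0042493 / 1.002782 = 1.275464.
Quoted the other way: 1/1.275464 = 0.78403 CHF per EUR.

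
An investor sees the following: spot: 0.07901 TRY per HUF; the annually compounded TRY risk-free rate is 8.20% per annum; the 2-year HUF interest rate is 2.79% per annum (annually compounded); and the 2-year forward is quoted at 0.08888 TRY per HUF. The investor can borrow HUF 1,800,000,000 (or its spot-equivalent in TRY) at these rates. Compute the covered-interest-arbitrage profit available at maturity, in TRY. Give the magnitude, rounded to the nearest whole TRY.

T = 2 years.
Keep in HUF, deliver into the forward: 1,800,000,000·1.05657841·0.08888 = TRY 169,035,640.35.
Swap to TRY now, deposit: 1,800,000,000·0.07901·1.170724 = TRY 166,498,025.83.
The quoted forward overvalues HUF, so borrow TRY, buy HUF at spot, deposit the HUF at 2.79%, and sell the proceeds forward at 0.08888.
Arbitrage profit = |169,035,640.35 − 166,498,025.83| = TRY 2,537,615.

TRY 2,537,615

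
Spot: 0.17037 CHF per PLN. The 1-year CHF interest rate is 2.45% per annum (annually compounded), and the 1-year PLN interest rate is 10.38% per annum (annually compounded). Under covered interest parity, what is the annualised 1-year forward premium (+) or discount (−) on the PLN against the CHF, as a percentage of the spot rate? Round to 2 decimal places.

T = 1 year.
CIP forward (CHF per PLN) = 0.17037 × 1.024500/1.103800 = 0.15813015.
(F − S)/S ÷ T = (0.15813015 − 0.17037)/0.17037/1 = -0.071843 → -7.18%.

-7.18%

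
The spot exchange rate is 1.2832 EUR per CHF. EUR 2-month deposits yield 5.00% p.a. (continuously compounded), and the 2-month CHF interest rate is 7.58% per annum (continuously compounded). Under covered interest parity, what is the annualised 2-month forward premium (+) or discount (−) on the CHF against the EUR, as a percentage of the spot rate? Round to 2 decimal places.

-2.57%

T = 2/12 years.
F = S · g_EUR/g_CHF = 1.2832 × 1.0083682/1.0127135 = 1.2776941.
(F − S)/S ÷ T = (1.2776941 − 1.2832)/1.2832/(2/12) = -0.025745 → -2.57%.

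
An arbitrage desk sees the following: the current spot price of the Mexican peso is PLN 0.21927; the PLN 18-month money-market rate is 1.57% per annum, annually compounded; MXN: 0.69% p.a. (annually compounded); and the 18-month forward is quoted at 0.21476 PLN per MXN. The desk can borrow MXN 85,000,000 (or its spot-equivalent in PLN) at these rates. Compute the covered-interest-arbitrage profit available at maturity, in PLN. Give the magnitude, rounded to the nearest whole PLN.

T = 18/12 years.
Route A — deposit MXN, sell forward: 85,000,000 × 1.0103678333 × 0.21476 = PLN 18,443,860.65.
Route B — convert at spot, deposit PLN: 85,000,000 × 0.21927 × 1.0236421933 = PLN 19,078,592.02.
The quoted forward undervalues MXN, so borrow MXN, convert to PLN at spot, deposit the PLN at 1.57%, and buy MXN forward at 0.21476 to cover the loan.
The gap between the two covered legs is PLN 634,731.

PLN 634,731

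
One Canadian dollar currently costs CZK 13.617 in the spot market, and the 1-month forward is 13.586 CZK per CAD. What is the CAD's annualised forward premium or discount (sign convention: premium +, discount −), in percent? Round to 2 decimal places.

-2.73%

T = 1/12 years.
Period premium: (13.586 − 13.617)/13.617 = -0.0022766.
Annualise by dividing by T: -0.0022766 / (1/12) = -0.027319 → -2.73%.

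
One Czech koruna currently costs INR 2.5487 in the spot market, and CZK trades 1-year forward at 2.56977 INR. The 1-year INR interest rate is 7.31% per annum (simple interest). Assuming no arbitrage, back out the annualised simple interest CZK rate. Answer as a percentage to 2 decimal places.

6.43%

T = 1 year.
F/S = 2.56977/2.5487 = 1.0082670 = (growth of INR) / (growth of CZK).
The INR side grows by 1 + 0.0731×1 = 1.073100.
Hence g_CZK = 1.0643014.
(1.0643014 − 1)/T = 0.064301, i.e. 6.43%.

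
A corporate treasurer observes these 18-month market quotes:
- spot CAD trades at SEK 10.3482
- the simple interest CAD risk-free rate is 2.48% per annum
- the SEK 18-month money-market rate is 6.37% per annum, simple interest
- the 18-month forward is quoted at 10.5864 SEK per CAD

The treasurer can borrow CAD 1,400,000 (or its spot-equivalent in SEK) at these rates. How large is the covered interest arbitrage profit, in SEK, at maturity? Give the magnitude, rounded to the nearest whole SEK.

SEK 499,459

T = 18/12 years.
Keep in CAD, deliver into the forward: 1,400,000·1.037200·10.5864 = SEK 15,372,299.71.
Swap to SEK now, deposit: 1,400,000·10.3482·1.095550 = SEK 15,871,758.71.
The quoted forward undervalues CAD, so borrow CAD, convert to SEK at spot, deposit the SEK at 6.37%, and buy CAD forward at 10.5864 to cover the loan.
Arbitrage profit = |15,372,299.71 − 15,871,758.71| = SEK 499,459.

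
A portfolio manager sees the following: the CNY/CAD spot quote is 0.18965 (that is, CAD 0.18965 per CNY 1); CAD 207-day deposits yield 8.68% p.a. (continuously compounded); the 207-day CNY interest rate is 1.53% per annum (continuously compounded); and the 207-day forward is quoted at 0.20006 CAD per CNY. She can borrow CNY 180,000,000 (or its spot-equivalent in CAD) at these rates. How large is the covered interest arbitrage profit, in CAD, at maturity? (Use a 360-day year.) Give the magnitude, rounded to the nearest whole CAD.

CAD 444,991

T = 207/360 years.
Keep in CNY, deliver into the forward: 180,000,000·1.0088363117·0.20006 = CAD 36,329,002.65.
Swap to CAD now, deposit: 180,000,000·0.18965·1.0511764862 = CAD 35,884,011.71.
The quoted forward overvalues CNY, so borrow CAD, buy CNY at spot, deposit the CNY at 1.53%, and sell the proceeds forward at 0.20006.
The gap between the two covered legs is CAD 444,991.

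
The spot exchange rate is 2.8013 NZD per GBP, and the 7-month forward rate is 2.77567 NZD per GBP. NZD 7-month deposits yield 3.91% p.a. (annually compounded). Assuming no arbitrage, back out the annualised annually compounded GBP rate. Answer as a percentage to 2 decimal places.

T = 7/12 years.
F/S = 2.77567/2.8013 = 0.9908507 = (growth of NZD) / (growth of GBP).
The NZD side grows by (1 + 0.0391)^(7/12) = 1.0226259.
Hence g_GBP = 1.0320686.
r = 1.0320686^(12/7) − 1 = 0.055602 → 5.56%.

5.56%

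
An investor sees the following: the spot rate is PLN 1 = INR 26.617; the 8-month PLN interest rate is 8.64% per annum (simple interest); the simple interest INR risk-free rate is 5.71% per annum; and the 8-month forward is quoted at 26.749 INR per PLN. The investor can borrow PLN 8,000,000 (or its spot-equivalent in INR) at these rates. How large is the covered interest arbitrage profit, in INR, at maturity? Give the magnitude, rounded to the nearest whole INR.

INR 5,276,175

T = 8/12 years.
Invest the PLN and cover forward: 8,000,000 × 1.057600 × 26.749 = INR 226,317,939.20.
Convert at spot and invest in INR: 8,000,000 × 26.617 × 1.03806666667 = INR 221,041,763.73.
The quoted forward overvalues PLN, so borrow INR, buy PLN at spot, deposit the PLN at 8.64%, and sell the proceeds forward at 26.749.
Profit = 226,317,939.20 − 221,041,763.73 = INR 5,276,175.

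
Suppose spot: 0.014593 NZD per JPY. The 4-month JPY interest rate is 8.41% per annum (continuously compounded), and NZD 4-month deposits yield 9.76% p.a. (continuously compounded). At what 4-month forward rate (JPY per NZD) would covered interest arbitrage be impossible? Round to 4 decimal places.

68.2183

T = 4/12 years.
NZD accumulates by e^(0.0976×4/12) = 1.03306833.
Growth of 1 JPY over T: e^(0.0841×4/12) = 1.02842996.
So F = 0.014593 × 1.03306833 / 1.02842996 = 0.014658817 (NZD/JPY).
Quoted the other way: 1/0.014658817 = 68.2183 JPY per NZD.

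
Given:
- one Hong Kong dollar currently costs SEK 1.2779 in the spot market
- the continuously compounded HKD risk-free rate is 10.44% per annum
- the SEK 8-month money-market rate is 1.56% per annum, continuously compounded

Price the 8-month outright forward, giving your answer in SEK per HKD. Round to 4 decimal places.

T = 8/12 years.
SEK accumulates by e^(0.0156×8/12) = 1.0104543.
HKD growth factor: e^(0.1044×8/12) = 1.0720793.
CIP: F = S · (grow SEK)/(grow HKD) = 1.2779 × 1.0104543/1.0720793 = 1.204444 SEK per HKD.

1.2044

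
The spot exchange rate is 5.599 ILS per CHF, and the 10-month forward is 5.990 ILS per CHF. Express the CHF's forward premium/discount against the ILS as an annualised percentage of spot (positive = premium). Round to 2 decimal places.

+8.38%

T = 10/12 years.
(F − S)/S = (5.990 − 5.599)/5.599 = 0.0698339.
Annualise by dividing by T: 0.0698339 / (10/12) = 0.083801 → 8.38%.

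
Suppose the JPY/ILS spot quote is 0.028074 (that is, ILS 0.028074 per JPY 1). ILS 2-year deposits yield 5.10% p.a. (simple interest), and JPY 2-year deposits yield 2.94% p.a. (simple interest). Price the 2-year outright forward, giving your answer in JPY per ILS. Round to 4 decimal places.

34.2238

T = 2 years.
ILS accumulates by 1 + 0.0510×2 = 1.102000.
JPY accumulates by 1 + 0.0294×2 = 1.058800.
CIP: F = S · (grow ILS)/(grow JPY) = 0.028074 × 1.102000/1.058800 = 0.029219445 ILS per JPY.
Quoted the other way: 1/0.029219445 = 34.2238 JPY per ILS.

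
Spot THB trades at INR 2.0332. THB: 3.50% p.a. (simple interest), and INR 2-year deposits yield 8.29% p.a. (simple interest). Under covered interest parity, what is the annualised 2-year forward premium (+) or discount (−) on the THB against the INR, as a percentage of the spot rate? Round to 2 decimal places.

T = 2 years.
No-arbitrage forward: 2.0332 × 1.165800 / 1.070000 = 2.2152379 INR/THB.
(F − S)/S ÷ T = (2.2152379 − 2.0332)/2.0332/2 = 0.044766 → 4.48%.

+4.48%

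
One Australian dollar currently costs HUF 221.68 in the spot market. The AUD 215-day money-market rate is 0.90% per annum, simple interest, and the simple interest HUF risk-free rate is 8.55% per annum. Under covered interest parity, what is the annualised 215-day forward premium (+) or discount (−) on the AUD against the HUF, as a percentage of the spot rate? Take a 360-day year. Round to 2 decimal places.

+7.61%

T = 215/360 years.
CIP forward (HUF per AUD) = 221.68 × 1.0510625/1.005375 = 231.75386.
Annualised premium = (F − S)/S × (1/T) = (231.75386 − 221.68)/221.68 ÷ (215/360) = 7.61%.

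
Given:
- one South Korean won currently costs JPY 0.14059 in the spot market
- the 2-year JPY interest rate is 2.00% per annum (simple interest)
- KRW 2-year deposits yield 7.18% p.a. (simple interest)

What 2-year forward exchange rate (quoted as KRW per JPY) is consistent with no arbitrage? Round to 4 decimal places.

T = 2 years.
Growth of 1 JPY over T: 1 + 0.0200×2 = 1.040000.
KRW growth factor: 1 + 0.0718×2 = 1.143600.
CIP: F = S · (grow JPY)/(grow KRW) = 0.14059 × 1.040000/1.143600 = 0.1278538 JPY per KRW.
Quoted the other way: 1/0.1278538 = 7.8214 KRW per JPY.

7.8214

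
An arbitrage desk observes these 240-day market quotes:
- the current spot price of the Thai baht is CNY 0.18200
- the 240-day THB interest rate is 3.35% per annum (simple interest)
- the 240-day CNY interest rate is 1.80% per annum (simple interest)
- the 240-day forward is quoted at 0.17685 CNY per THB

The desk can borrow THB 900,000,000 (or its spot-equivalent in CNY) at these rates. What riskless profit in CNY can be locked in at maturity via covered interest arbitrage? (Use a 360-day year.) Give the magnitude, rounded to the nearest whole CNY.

T = 240/360 years.
Route A — deposit THB, sell forward: 900,000,000 × 1.02233333333 × 0.17685 = CNY 162,719,685.00.
Route B — convert at spot, deposit CNY: 900,000,000 × 0.18200 × 1.012000 = CNY 165,765,600.00.
The quoted forward undervalues THB, so borrow THB, convert to CNY at spot, deposit the CNY at 1.80%, and buy THB forward at 0.17685 to cover the loan.
The gap between the two covered legs is CNY 3,045,915.

CNY 3,045,915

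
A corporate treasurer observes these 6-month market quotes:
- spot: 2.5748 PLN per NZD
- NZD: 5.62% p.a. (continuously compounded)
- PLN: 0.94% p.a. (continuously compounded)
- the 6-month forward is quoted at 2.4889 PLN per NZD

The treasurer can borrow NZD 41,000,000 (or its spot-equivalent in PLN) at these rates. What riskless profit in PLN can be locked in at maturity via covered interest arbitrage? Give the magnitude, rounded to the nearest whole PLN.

PLN 1,111,102

T = 6/12 years.
Route A — deposit NZD, sell forward: 41,000,000 × 1.02849852913 × 2.4889 = PLN 104,953,029.56.
Route B — convert at spot, deposit PLN: 41,000,000 × 2.5748 × 1.00471106232 = PLN 106,064,131.77.
The quoted forward undervalues NZD, so borrow NZD, convert to PLN at spot, deposit the PLN at 0.94%, and buy NZD forward at 2.4889 to cover the loan.
Profit = 106,064,131.77 − 104,953,029.56 = PLN 1,111,102.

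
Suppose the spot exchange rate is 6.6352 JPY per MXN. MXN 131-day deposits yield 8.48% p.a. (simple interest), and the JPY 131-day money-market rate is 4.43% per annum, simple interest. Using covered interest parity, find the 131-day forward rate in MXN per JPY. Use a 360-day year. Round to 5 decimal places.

0.15290

T = 131/360 years.
JPY accumulates by 1 + 0.0443×131/360 = 1.0161203.
MXN growth factor: 1 + 0.0848×131/360 = 1.0308578.
Forward (JPY per MXN) = 6.6352 × 1.0161203 / 1.0308578 = 6.540341.
Quoted the other way: 1/6.540341 = 0.15290 MXN per JPY.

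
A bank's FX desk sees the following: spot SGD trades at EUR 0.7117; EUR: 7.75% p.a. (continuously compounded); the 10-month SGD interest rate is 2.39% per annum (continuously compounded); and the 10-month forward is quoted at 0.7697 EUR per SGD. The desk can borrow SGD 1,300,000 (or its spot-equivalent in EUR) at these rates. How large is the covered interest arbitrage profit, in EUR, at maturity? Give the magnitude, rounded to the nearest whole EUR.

T = 10/12 years.
Keep in SGD, deliver into the forward: 1,300,000·1.020116327·0.7697 = EUR 1,020,738.60.
Swap to EUR now, deposit: 1,300,000·0.7117·1.066714467 = EUR 986,934.89.
The quoted forward overvalues SGD, so borrow EUR, buy SGD at spot, deposit the SGD at 2.39%, and sell the proceeds forward at 0.7697.
Arbitrage profit = |1,020,738.60 − 986,934.89| = EUR 33,804.

EUR 33,804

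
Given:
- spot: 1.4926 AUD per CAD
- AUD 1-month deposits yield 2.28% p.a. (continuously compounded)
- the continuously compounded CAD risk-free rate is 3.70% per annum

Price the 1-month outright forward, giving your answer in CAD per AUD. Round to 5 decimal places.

0.67077

T = 1/12 years.
AUD accumulates by e^(0.0228×1/12) = 1.0019018.
Growth of 1 CAD over T: e^(0.0370×1/12) = 1.0030881.
Forward (AUD per CAD) = 1.4926 × 1.0019018 / 1.0030881 = 1.490835.
Quoted the other way: 1/1.490835 = 0.67077 CAD per AUD.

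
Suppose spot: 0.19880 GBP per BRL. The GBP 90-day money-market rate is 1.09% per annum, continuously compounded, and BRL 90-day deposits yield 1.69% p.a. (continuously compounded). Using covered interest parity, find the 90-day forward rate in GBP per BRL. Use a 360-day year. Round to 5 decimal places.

0.19850

T = 90/360 years.
Growth of 1 GBP over T: e^(0.0109×90/360) = 1.0027287.
Growth of 1 BRL over T: e^(0.0169×90/360) = 1.0042339.
CIP: F = S · (grow GBP)/(grow BRL) = 0.1988 × 1.0027287/1.0042339 = 0.1985020 GBP per BRL.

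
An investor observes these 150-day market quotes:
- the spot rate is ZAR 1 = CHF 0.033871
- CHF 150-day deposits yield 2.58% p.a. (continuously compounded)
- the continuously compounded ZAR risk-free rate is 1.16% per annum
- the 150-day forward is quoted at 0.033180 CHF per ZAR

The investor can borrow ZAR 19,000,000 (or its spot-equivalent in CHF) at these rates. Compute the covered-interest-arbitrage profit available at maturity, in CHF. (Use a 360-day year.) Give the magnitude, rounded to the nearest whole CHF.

CHF 17,030

T = 150/360 years.
Invest the ZAR and cover forward: 19,000,000 × 1.00484503 × 0.033180 = CHF 633,474.40.
Convert at spot and invest in CHF: 19,000,000 × 0.033871 × 1.01080799 = CHF 650,504.47.
The quoted forward undervalues ZAR, so borrow ZAR, convert to CHF at spot, deposit the CHF at 2.58%, and buy ZAR forward at 0.033180 to cover the loan.
The gap between the two covered legs is CHF 17,030.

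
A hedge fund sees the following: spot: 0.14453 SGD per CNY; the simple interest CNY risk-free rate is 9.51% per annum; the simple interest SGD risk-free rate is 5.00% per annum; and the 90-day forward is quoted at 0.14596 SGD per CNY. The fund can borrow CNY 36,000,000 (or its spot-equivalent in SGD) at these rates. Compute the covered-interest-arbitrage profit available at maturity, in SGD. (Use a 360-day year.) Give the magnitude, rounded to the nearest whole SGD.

SGD 111,369

T = 90/360 years.
Route A — deposit CNY, sell forward: 36,000,000 × 1.023775 × 0.14596 = SGD 5,379,487.16.
Route B — convert at spot, deposit SGD: 36,000,000 × 0.14453 × 1.012500 = SGD 5,268,118.50.
The quoted forward overvalues CNY, so borrow SGD, buy CNY at spot, deposit the CNY at 9.51%, and sell the proceeds forward at 0.14596.
Arbitrage profit = |5,379,487.16 − 5,268,118.50| = SGD 111,369.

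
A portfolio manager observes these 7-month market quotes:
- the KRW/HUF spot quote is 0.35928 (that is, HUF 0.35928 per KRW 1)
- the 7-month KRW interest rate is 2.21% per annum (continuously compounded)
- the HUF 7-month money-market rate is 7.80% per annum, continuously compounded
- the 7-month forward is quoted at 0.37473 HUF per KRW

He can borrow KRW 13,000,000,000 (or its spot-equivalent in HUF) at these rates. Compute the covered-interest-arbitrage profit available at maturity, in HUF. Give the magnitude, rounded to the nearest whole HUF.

T = 7/12 years.
Route A — deposit KRW, sell forward: 13,000,000,000 × 1.012975122444 × 0.37473 = HUF 4,934,698,179.23.
Route B — convert at spot, deposit HUF: 13,000,000,000 × 0.35928 × 1.046551004614 = HUF 4,888,062,984.19.
The quoted forward overvalues KRW, so borrow HUF, buy KRW at spot, deposit the KRW at 2.21%, and sell the proceeds forward at 0.37473.
Profit = 4,934,698,179.23 − 4,888,062,984.19 = HUF 46,635,195.

HUF 46,635,195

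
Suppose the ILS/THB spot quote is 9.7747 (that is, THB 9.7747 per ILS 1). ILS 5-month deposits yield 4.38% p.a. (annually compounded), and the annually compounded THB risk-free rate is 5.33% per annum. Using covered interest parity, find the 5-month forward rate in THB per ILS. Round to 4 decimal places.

9.8117

T = 5/12 years.
THB accumulates by (1 + 0.0533)^(5/12) = 1.0218725.
ILS accumulates by (1 + 0.0438)^(5/12) = 1.0180221.
CIP: F = S · (grow THB)/(grow ILS) = 9.7747 × 1.0218725/1.0180221 = 9.811670 THB per ILS.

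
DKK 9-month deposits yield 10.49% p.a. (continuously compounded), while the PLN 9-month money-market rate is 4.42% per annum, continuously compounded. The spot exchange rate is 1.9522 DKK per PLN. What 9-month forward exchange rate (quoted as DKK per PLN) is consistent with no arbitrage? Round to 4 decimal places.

T = 9/12 years.
DKK growth factor: e^(0.1049×9/12) = 1.0818527.
PLN accumulates by e^(0.0442×9/12) = 1.0337056.
CIP: F = S · (grow DKK)/(grow PLN) = 1.9522 × 1.0818527/1.0337056 = 2.043128 DKK per PLN.

2.0431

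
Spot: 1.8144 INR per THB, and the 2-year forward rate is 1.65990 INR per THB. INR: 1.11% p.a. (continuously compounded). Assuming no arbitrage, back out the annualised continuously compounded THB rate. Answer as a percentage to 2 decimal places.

T = 2 years.
CIP gives F = S · g_INR/g_THB, so g_INR/g_THB = 1.6599/1.8144 = 0.9148479.
INR growth factor: e^(0.0111×2) = 1.0224483.
So the THB growth factor = 1.1176156.
Take logs: ln 1.1176156 / 2 = 0.055599, so 5.56%.

5.56%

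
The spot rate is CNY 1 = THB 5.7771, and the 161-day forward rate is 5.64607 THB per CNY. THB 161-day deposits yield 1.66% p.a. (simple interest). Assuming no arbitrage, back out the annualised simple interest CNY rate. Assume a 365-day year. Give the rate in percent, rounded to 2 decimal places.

6.96%

T = 161/365 years.
F/S = 5.64607/5.7771 = 0.9773191 = (growth of THB) / (growth of CNY).
THB growth factor: 1 + 0.0166×161/365 = 1.0073222.
That pins the CNY growth at 1.0306994.
r = (1.0306994 − 1)/(161/365) = 0.069598 → 6.96%.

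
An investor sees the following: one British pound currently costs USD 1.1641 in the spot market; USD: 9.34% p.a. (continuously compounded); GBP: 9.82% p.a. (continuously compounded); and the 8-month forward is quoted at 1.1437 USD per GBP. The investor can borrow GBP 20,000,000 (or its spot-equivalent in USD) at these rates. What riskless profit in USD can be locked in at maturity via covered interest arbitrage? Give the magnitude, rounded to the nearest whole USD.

T = 8/12 years.
Keep in GBP, deliver into the forward: 20,000,000·1.0676571481·1.1437 = USD 24,421,589.61.
Swap to USD now, deposit: 20,000,000·1.1641·1.0642461059 = USD 24,777,777.84.
The quoted forward undervalues GBP, so borrow GBP, convert to USD at spot, deposit the USD at 9.34%, and buy GBP forward at 1.1437 to cover the loan.
Arbitrage profit = |24,421,589.61 − 24,777,777.84| = USD 356,188.

USD 356,188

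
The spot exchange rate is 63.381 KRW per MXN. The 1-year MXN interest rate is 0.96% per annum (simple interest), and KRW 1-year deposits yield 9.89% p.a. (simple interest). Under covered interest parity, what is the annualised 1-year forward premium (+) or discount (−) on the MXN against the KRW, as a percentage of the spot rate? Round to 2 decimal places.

T = 1 year.
No-arbitrage forward: 63.381 × 1.098900 / 1.009600 = 68.987105 KRW/MXN.
(F − S)/S ÷ T = (68.987105 − 63.381)/63.381/1 = 0.088451 → 8.85%.

+8.85%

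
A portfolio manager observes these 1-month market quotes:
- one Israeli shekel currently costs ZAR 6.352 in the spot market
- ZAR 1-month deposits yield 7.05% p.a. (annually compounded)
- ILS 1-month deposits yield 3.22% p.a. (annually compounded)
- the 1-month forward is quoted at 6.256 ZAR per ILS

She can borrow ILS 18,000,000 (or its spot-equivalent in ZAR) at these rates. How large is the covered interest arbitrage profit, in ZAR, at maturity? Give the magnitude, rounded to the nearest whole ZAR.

ZAR 2,081,154

T = 1/12 years.
Keep in ILS, deliver into the forward: 18,000,000·1.00264452784·6.256 = ZAR 112,905,794.99.
Swap to ZAR now, deposit: 18,000,000·6.352·1.00569329799 = ZAR 114,986,948.92.
The quoted forward undervalues ILS, so borrow ILS, convert to ZAR at spot, deposit the ZAR at 7.05%, and buy ILS forward at 6.256 to cover the loan.
Profit = 114,986,948.92 − 112,905,794.99 = ZAR 2,081,154.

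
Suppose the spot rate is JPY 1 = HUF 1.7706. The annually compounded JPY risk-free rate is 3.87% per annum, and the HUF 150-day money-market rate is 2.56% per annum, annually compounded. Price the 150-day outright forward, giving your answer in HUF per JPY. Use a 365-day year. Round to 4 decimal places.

1.7614

T = 150/365 years.
HUF growth factor: (1 + 0.0256)^(150/365) = 1.0104423.
JPY accumulates by (1 + 0.0387)^(150/365) = 1.0157265.
CIP: F = S · (grow HUF)/(grow JPY) = 1.7706 × 1.0104423/1.0157265 = 1.761389 HUF per JPY.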